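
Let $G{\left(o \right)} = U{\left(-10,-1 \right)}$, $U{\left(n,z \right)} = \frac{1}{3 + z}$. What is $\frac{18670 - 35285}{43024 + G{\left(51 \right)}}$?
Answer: $- \frac{33230}{86049} \approx -0.38618$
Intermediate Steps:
$G{\left(o \right)} = \frac{1}{2}$ ($G{\left(o \right)} = \frac{1}{3 - 1} = \frac{1}{2}$)
$\frac{18670 - 35285}{43024 + G{\left(51 \right)}} = \frac{18670 - 35285}{43024 + \frac{1}{2}} = - \frac{16615}{\frac{86049}{2}} = \left(-16615\right) \frac{2}{86049} = - \frac{33230}{86049}$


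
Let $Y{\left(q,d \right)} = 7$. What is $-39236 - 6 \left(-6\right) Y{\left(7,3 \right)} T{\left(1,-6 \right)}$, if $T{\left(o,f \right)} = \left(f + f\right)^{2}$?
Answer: $-2948$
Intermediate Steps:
$T{\left(o,f \right)} = 4 f^{2}$ ($T{\left(o,f \right)} = \left(2 f\right)^{2} = 4 f^{2}$)
$-39236 - 6 \left(-6\right) Y{\left(7,3 \right)} T{\left(1,-6 \right)} = -39236 - 6 \left(-6\right) 7 \cdot 4 \left(-6\right)^{2} = -39236 - \left(-36\right) 7 \cdot 4 \cdot 36 = -39236 - \left(-252\right) 144 = -39236 - -36288 = -39236 + 36288 = -2948$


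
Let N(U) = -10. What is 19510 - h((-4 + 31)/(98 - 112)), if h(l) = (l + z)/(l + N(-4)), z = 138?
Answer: 3260075/167 ≈ 19521.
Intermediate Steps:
h(l) = (138 + l)/(-10 + l) (h(l) = (l + 138)/(l - 10) = (138 + l)/(-10 + l))
19510 - h((-4 + 31)/(98 - 112)) = 19510 - (138 + (-4 + 31)/(98 - 112))/(-10 + (-4 + 31)/(98 - 112)) = 19510 - (138 + 27/(-14))/(-10 + 27/(-14)) = 19510 - (138 + 27*(-1/14))/(-10 + 27*(-1/14)) = 19510 - (138 - 27/14)/(-10 - 27/14) = 19510 - 1905/((-167/14)*14) = 19510 - (-14)*1905/(167*14) = 19510 - 1*(-1905/167) = 19510 + 1905/167 = 3260075/167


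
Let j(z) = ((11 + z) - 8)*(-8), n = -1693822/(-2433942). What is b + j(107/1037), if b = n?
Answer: -30451454717/1261998927 ≈ -24.130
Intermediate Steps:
n = 846911/1216971 (n = -1693822*(-1/2433942) = 846911/1216971 ≈ 0.69592)
j(z) = -24 - 8*z (j(z) = (3 + z)*(-8) = -24 - 8*z)
b = 846911/1216971 ≈ 0.69592
b + j(107/1037) = 846911/1216971 + (-24 - 856/1037) = 846911/1216971 - 25744/1037 = -30451454717/1261998927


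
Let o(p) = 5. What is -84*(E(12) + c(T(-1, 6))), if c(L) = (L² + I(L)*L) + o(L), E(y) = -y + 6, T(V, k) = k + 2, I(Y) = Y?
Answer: -10668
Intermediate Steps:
T(V, k) = 2 + k
E(y) = 6 - y
c(L) = 5 + 2*L² (c(L) = (L² + L*L) + 5 = (L² + L²) + 5 = 2*L² + 5 = 5 + 2*L²)
-84*(E(12) + c(T(-1, 6))) = -84*((6 - 1*12) + (5 + 2*(2 + 6)²)) = -84*((6 - 12) + (5 + 2*8²)) = -84*(-6 + (5 + 2*64)) = -84*(-6 + (5 + 128)) = -84*(-6 + 133) = -84*127 = -10668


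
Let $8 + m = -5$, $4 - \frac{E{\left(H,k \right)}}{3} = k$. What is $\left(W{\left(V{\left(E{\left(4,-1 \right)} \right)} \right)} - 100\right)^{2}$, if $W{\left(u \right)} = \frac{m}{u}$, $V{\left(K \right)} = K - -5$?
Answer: $\frac{4052169}{400} \approx 10130.0$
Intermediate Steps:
$E{\left(H,k \right)} = 12 - 3 k$
$V{\left(K \right)} = 5 + K$ ($V{\left(K \right)} = K + 5 = 5 + K$)
$m = -13$ ($m = -8 - 5 = -13$)
$W{\left(u \right)} = - \frac{13}{u}$
$\left(W{\left(V{\left(E{\left(4,-1 \right)} \right)} \right)} - 100\right)^{2} = \left(- \frac{13}{5 + \left(12 - -3\right)} - 100\right)^{2} = \left(- \frac{13}{5 + \left(12 + 3\right)} - 100\right)^{2} = \left(- \frac{13}{5 + 15} - 100\right)^{2} = \left(- \frac{13}{20} - 100\right)^{2} = \left(- \frac{2013}{20}\right)^{2} = \frac{4052169}{400}$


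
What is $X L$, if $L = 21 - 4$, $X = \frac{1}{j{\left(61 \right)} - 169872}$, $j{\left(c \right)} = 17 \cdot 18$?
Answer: $- \frac{17}{169566} \approx -0.00010026$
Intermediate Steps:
$j{\left(c \right)} = 306$
$X = - \frac{1}{169566}$ ($X = \frac{1}{306 - 169872} = \frac{1}{-169566} = - \frac{1}{169566} \approx -5.8974 \cdot 10^{-6}$)
$L = 17$ ($L = 21 - 4 = 17$)
$X L = \left(- \frac{1}{169566}\right) 17 = - \frac{17}{169566}$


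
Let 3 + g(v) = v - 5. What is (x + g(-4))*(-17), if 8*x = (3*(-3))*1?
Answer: 1785/8 ≈ 223.13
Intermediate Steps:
g(v) = -8 + v (g(v) = -3 + (v - 5) = -3 + (-5 + v) = -8 + v)
x = -9/8 (x = ((3*(-3))*1)/8 = (-9*1)/8 = (1/8)*(-9) = -9/8 ≈ -1.1250)
(x + g(-4))*(-17) = (-9/8 + (-8 - 4))*(-17) = (-9/8 - 12)*(-17) = -105/8*(-17) = 1785/8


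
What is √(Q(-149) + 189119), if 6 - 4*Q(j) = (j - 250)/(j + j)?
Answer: √67178508626/596 ≈ 434.88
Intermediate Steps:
Q(j) = 3/2 - (-250 + j)/(8*j) (Q(j) = 3/2 - (j - 250)/(4*(j + j)) = 3/2 - (-250 + j)/(4*(2*j)) = 3/2 - (-250 + j)*1/(2*j)/4 = 3/2 - (-250 + j)/(8*j))
√(Q(-149) + 189119) = √((⅛)*(250 + 11*(-149))/(-149) + 189119) = √((⅛)*(-1/149)*(250 - 1639) + 189119) = √((⅛)*(-1/149)*(-1389) + 189119) = √(1389/1192 + 189119) = √(225431237/1192) = √67178508626/596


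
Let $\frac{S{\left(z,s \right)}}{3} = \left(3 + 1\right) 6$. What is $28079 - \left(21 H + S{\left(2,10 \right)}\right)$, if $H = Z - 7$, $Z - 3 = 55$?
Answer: $26936$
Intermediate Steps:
$Z = 58$ ($Z = 3 + 55 = 58$)
$H = 51$ ($H = 58 - 7 = 51$)
$S{\left(z,s \right)} = 72$ ($S{\left(z,s \right)} = 3 \left(3 + 1\right) 6 = 3 \cdot 4 \cdot 6 = 3 \cdot 24 = 72$)
$28079 - \left(21 H + S{\left(2,10 \right)}\right) = 28079 - \left(21 \cdot 51 + 72\right) = 28079 - \left(1071 + 72\right) = 28079 - 1143 = 26936$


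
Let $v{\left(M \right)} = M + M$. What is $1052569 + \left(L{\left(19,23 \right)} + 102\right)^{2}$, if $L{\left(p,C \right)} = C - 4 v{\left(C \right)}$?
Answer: $1056050$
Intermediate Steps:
$v{\left(M \right)} = 2 M$
$L{\left(p,C \right)} = - 7 C$ ($L{\left(p,C \right)} = C - 4 \cdot 2 C = C - 8 C = - 7 C$)
$1052569 + \left(L{\left(19,23 \right)} + 102\right)^{2} = 1052569 + \left(\left(-7\right) 23 + 102\right)^{2} = 1052569 + \left(-161 + 102\right)^{2} = 1052569 + \left(-59\right)^{2} = 1052569 + 3481 = 1056050$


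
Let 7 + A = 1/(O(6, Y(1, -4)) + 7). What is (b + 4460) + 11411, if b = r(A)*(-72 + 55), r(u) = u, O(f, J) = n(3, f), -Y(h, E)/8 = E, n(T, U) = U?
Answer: 207853/13 ≈ 15989.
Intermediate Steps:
Y(h, E) = -8*E
O(f, J) = f
A = -90/13 (A = -7 + 1/(6 + 7) = -7 + 1/13 = -90/13 ≈ -6.9231)
b = 1530/13 (b = -90*(-72 + 55)/13 = -90/13*(-17) = 1530/13 ≈ 117.69)
(b + 4460) + 11411 = (1530/13 + 4460) + 11411 = 59510/13 + 11411 = 207853/13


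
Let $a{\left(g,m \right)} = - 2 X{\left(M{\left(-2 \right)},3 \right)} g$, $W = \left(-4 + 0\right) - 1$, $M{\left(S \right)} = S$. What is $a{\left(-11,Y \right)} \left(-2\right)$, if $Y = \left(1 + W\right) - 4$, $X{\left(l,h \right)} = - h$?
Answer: $132$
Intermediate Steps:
$W = -5$ ($W = -4 - 1 = -5$)
$Y = -8$ ($Y = \left(1 - 5\right) - 4 = -4 - 4 = -8$)
$a{\left(g,m \right)} = 6 g$ ($a{\left(g,m \right)} = - 2 \left(\left(-1\right) 3\right) g = \left(-2\right) \left(-3\right) g = 6 g$)
$a{\left(-11,Y \right)} \left(-2\right) = 6 \left(-11\right) \left(-2\right) = \left(-66\right) \left(-2\right) = 132$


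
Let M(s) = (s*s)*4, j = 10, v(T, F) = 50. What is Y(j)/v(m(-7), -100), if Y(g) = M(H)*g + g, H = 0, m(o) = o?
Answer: ⅕ ≈ 0.20000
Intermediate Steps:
M(s) = 4*s² (M(s) = s²*4 = 4*s²)
Y(g) = g (Y(g) = (4*0²)*g + g = (4*0)*g + g = 0*g + g = 0 + g = g)
Y(j)/v(m(-7), -100) = 10/50 = 10*(1/50) = ⅕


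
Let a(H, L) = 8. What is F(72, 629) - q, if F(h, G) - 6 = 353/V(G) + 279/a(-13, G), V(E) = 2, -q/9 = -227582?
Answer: -16384165/8 ≈ -2.0480e+6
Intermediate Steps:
q = 2048238 (q = -9*(-227582) = 2048238)
F(h, G) = 1739/8 (F(h, G) = 6 + (353/2 + 279/8) = 6 + 1691/8 = 1739/8)
F(72, 629) - q = 1739/8 - 1*2048238 = 1739/8 - 2048238 = -16384165/8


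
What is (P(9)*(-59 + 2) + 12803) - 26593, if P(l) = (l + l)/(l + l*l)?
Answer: -69007/5 ≈ -13801.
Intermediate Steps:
P(l) = 2*l/(l + l²) (P(l) = (2*l)/(l + l²) = 2*l/(l + l²))
(P(9)*(-59 + 2) + 12803) - 26593 = ((2/(1 + 9))*(-59 + 2) + 12803) - 26593 = ((2/10)*(-57) + 12803) - 26593 = ((2*(⅒))*(-57) + 12803) - 26593 = ((⅕)*(-57) + 12803) - 26593 = (-57/5 + 12803) - 26593 = 63958/5 - 26593 = -69007/5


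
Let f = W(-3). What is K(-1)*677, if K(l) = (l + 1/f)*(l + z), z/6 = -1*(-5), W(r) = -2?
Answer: -58899/2 ≈ -29450.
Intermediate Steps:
f = -2
z = 30 (z = 6*(-1*(-5)) = 6*5 = 30)
K(l) = (30 + l)*(-1/2 + l) (K(l) = (l + 1/(-2))*(l + 30) = (l - 1/2)*(30 + l) = (-1/2 + l)*(30 + l) = (30 + l)*(-1/2 + l))
K(-1)*677 = (-15 + (-1)**2 + (59/2)*(-1))*677 = (-15 + 1 - 59/2)*677 = -87/2*677 = -58899/2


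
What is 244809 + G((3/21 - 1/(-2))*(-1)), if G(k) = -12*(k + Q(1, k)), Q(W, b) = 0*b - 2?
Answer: 1713885/7 ≈ 2.4484e+5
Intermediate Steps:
Q(W, b) = -2 (Q(W, b) = 0 - 2 = -2)
G(k) = 24 - 12*k (G(k) = -12*(k - 2) = -12*(-2 + k) = 24 - 12*k)
244809 + G((3/21 - 1/(-2))*(-1)) = 244809 + (24 - 12*(3/21 - 1/(-2))*(-1)) = 244809 + (24 - 12*(3*(1/21) - 1*(-½))*(-1)) = 244809 + (24 - 12*(⅐ + ½)*(-1)) = 244809 + (24 - 54*(-1)/7) = 244809 + (24 - 12*(-9/14)) = 244809 + (24 + 54/7) = 244809 + 222/7 = 1713885/7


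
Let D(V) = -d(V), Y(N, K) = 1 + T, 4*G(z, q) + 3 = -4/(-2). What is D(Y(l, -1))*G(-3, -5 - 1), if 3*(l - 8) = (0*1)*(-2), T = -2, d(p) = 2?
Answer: 1/2 ≈ 0.50000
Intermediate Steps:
G(z, q) = -1/4 (G(z, q) = -3/4 + (-4/(-2))/4 = -3/4 + (-4*(-1/2))/4 = -3/4 + (1/4)*2 = -3/4 + 1/2 = -1/4)
l = 8 (l = 8 + ((0*1)*(-2))/3 = 8 + (0*(-2))/3 = 8 + (1/3)*0 = 8 + 0 = 8)
Y(N, K) = -1 (Y(N, K) = 1 - 2 = -1)
D(V) = -2 (D(V) = -1*2 = -2)
D(Y(l, -1))*G(-3, -5 - 1) = -2*(-1/4) = 1/2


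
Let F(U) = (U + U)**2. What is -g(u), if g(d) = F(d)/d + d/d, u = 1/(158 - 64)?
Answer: -49/47 ≈ -1.0426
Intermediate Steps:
F(U) = 4*U**2 (F(U) = (2*U)**2 = 4*U**2)
u = 1/94 ≈ 0.010638
g(d) = 1 + 4*d (g(d) = (4*d**2)/d + d/d = 4*d + 1 = 1 + 4*d)
-g(u) = -(1 + 4*(1/94)) = -(1 + 2/47) = -1*49/47 = -49/47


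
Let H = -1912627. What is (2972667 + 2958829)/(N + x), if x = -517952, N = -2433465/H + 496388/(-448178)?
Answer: -2542231307404807288/221993468647514709 ≈ -11.452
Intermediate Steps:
N = 70610192747/428598671803 (N = -2433465/(-1912627) + 496388/(-448178) = -2433465*(-1/1912627) + 496388*(-1/448178) = 2433465/1912627 - 248194/224089 = 70610192747/428598671803 ≈ 0.16475)
(2972667 + 2958829)/(N + x) = (2972667 + 2958829)/(70610192747/428598671803 - 517952) = 5931496/(-221993468647514709/428598671803) = 5931496*(-428598671803/221993468647514709) = -2542231307404807288/221993468647514709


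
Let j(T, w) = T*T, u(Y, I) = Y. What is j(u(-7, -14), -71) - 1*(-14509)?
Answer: 14558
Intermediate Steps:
j(T, w) = T**2
j(u(-7, -14), -71) - 1*(-14509) = (-7)**2 - 1*(-14509) = 49 + 14509 = 14558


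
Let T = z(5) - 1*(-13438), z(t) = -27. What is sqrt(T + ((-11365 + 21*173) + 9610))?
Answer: sqrt(15289) ≈ 123.65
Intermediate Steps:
T = 13411 (T = -27 - 1*(-13438) = -27 + 13438 = 13411)
sqrt(T + ((-11365 + 21*173) + 9610)) = sqrt(13411 + ((-11365 + 21*173) + 9610)) = sqrt(13411 + ((-11365 + 3633) + 9610)) = sqrt(13411 + (-7732 + 9610)) = sqrt(13411 + 1878) = sqrt(15289)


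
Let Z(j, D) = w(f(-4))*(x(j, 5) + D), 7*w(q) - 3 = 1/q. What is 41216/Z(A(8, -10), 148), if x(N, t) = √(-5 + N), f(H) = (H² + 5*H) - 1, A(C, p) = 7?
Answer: 7624960/10951 - 51520*√2/10951 ≈ 689.63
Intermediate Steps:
f(H) = -1 + H² + 5*H
w(q) = 3/7 + 1/(7*q)
Z(j, D) = 2*D/5 + 2*√(-5 + j)/5 (Z(j, D) = ((1 + 3*(-1 + (-4)² + 5*(-4)))/(7*(-1 + (-4)² + 5*(-4))))*(√(-5 + j) + D) = ((1 + 3*(-1 + 16 - 20))/(7*(-1 + 16 - 20)))*(D + √(-5 + j)) = ((⅐)*(1 + 3*(-5))/(-5))*(D + √(-5 + j)) = ((⅐)*(-⅕)*(1 - 15))*(D + √(-5 + j)) = ((⅐)*(-⅕)*(-14))*(D + √(-5 + j)) = 2*(D + √(-5 + j))/5 = 2*D/5 + 2*√(-5 + j)/5)
41216/Z(A(8, -10), 148) = 41216/((⅖)*148 + 2*√(-5 + 7)/5) = 41216/(296/5 + 2*√2/5)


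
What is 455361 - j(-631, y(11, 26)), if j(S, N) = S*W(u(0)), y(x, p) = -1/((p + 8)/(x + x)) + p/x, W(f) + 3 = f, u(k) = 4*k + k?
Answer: 453468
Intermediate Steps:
u(k) = 5*k
W(f) = -3 + f
y(x, p) = p/x - 2*x/(8 + p) (y(x, p) = -1/((8 + p)/((2*x))) + p/x = -1/((8 + p)*(1/(2*x))) + p/x = -1/((8 + p)/(2*x)) + p/x = -2*x/(8 + p) + p/x = p/x - 2*x/(8 + p))
j(S, N) = -3*S (j(S, N) = S*(-3 + 5*0) = S*(-3 + 0) = S*(-3) = -3*S)
455361 - j(-631, y(11, 26)) = 455361 - (-3)*(-631) = 455361 - 1*1893 = 455361 - 1893 = 453468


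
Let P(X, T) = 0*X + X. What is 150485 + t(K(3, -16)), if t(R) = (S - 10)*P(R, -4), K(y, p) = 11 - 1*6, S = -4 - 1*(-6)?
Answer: 150445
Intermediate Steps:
S = 2 (S = -4 + 6 = 2)
P(X, T) = X (P(X, T) = 0 + X = X)
K(y, p) = 5 (K(y, p) = 11 - 6 = 5)
t(R) = -8*R (t(R) = (2 - 10)*R = -8*R)
150485 + t(K(3, -16)) = 150485 - 8*5 = 150485 - 40 = 150445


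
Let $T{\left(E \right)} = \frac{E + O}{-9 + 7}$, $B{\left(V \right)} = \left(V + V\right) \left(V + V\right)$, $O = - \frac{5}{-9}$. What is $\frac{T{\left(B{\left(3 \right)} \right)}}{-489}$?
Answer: $\frac{329}{8802} \approx 0.037378$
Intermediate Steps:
$O = \frac{5}{9}$ ($O = \left(-5\right) \left(- \frac{1}{9}\right) = \frac{5}{9} \approx 0.55556$)
$B{\left(V \right)} = 4 V^{2}$ ($B{\left(V \right)} = 2 V 2 V = 4 V^{2}$)
$T{\left(E \right)} = - \frac{5}{18} - \frac{E}{2}$ ($T{\left(E \right)} = \frac{E + \frac{5}{9}}{-9 + 7} = \frac{\frac{5}{9} + E}{-2} = \left(\frac{5}{9} + E\right) \left(- \frac{1}{2}\right) = - \frac{5}{18} - \frac{E}{2}$)
$\frac{T{\left(B{\left(3 \right)} \right)}}{-489} = \frac{- \frac{5}{18} - \frac{4 \cdot 3^{2}}{2}}{-489} = \left(- \frac{5}{18} - \frac{4 \cdot 9}{2}\right) \left(- \frac{1}{489}\right) = \left(- \frac{5}{18} - 18\right) \left(- \frac{1}{489}\right) = \left(- \frac{329}{18}\right) \left(- \frac{1}{489}\right) = \frac{329}{8802}$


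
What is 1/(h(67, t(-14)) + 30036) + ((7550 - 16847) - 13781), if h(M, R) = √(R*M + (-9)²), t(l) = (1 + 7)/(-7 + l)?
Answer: -437221618654222/18945386051 - √24465/18945386051 ≈ -23078.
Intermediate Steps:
t(l) = 8/(-7 + l)
h(M, R) = √(81 + M*R) (h(M, R) = √(M*R + 81) = √(81 + M*R))
1/(h(67, t(-14)) + 30036) + ((7550 - 16847) - 13781) = 1/(√(81 + 67*(8/(-7 - 14))) + 30036) + ((7550 - 16847) - 13781) = 1/(√(81 + 67*(8/(-21))) + 30036) + (-9297 - 13781) = 1/(√(81 + 67*(8*(-1/21))) + 30036) - 23078 = 1/(√(81 + 67*(-8/21)) + 30036) - 23078 = 1/(√(81 - 536/21) + 30036) - 23078 = 1/(√(1165/21) + 30036) - 23078 = 1/(√24465/21 + 30036) - 23078 = 1/(30036 + √24465/21) - 23078 = -23078 + 1/(30036 + √24465/21)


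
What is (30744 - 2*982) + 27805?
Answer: 56585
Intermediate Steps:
(30744 - 2*982) + 27805 = (30744 - 1964) + 27805 = 28780 + 27805 = 56585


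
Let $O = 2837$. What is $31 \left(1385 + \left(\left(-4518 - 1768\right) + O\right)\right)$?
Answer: $-63984$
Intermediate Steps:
$31 \left(1385 + \left(\left(-4518 - 1768\right) + O\right)\right) = 31 \left(1385 + \left(\left(-4518 - 1768\right) + 2837\right)\right) = 31 \left(1385 + \left(-6286 + 2837\right)\right) = 31 \left(1385 - 3449\right) = 31 \left(-2064\right) = -63984$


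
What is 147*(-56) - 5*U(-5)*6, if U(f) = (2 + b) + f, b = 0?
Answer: -8142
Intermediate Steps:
U(f) = 2 + f (U(f) = (2 + 0) + f = 2 + f)
147*(-56) - 5*U(-5)*6 = 147*(-56) - 5*(2 - 5)*6 = -8232 - 5*(-3)*6 = -8232 + 15*6 = -8232 + 90 = -8142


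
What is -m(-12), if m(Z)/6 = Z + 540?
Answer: -3168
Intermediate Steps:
m(Z) = 3240 + 6*Z (m(Z) = 6*(Z + 540) = 6*(540 + Z) = 3240 + 6*Z)
-m(-12) = -(3240 + 6*(-12)) = -(3240 - 72) = -1*3168 = -3168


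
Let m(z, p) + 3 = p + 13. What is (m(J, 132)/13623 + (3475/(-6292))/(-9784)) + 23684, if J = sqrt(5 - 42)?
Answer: 19862465651450197/838644522144 ≈ 23684.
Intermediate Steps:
J = I*sqrt(37) (J = sqrt(-37) = I*sqrt(37) ≈ 6.0828*I)
m(z, p) = 10 + p (m(z, p) = -3 + (p + 13) = -3 + (13 + p) = 10 + p)
(m(J, 132)/13623 + (3475/(-6292))/(-9784)) + 23684 = ((10 + 132)/13623 + (3475/(-6292))/(-9784)) + 23684 = (142*(1/13623) + (3475*(-1/6292))*(-1/9784)) + 23684 = (142/13623 - 3475/6292*(-1/9784)) + 23684 = (142/13623 + 3475/61560928) + 23684 = 8788991701/838644522144 + 23684 = 19862465651450197/838644522144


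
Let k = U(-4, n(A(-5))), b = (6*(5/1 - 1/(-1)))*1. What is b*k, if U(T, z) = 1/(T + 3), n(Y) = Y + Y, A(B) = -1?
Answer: -36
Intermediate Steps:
n(Y) = 2*Y
U(T, z) = 1/(3 + T)
b = 36 (b = (6*(5*1 - 1*(-1)))*1 = (6*(5 + 1))*1 = (6*6)*1 = 36*1 = 36)
k = -1 (k = 1/(3 - 4) = 1/(-1) = -1)
b*k = 36*(-1) = -36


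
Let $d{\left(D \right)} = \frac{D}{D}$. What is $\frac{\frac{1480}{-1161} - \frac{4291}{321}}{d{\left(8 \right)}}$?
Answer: $- \frac{1818977}{124227} \approx -14.642$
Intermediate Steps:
$d{\left(D \right)} = 1$
$\frac{\frac{1480}{-1161} - \frac{4291}{321}}{d{\left(8 \right)}} = \frac{\frac{1480}{-1161} - \frac{4291}{321}}{1} = \left(1480 \left(- \frac{1}{1161}\right) - \frac{4291}{321}\right) 1 = \left(- \frac{1480}{1161} - \frac{4291}{321}\right) 1 = \left(- \frac{1818977}{124227}\right) 1 = - \frac{1818977}{124227}$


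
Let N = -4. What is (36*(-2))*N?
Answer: 288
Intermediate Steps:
(36*(-2))*N = (36*(-2))*(-4) = -72*(-4) = 288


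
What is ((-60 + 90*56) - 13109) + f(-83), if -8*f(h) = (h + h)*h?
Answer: -39405/4 ≈ -9851.3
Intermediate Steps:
f(h) = -h**2/4 (f(h) = -(h + h)*h/8 = -2*h*h/8 = -h**2/4)
((-60 + 90*56) - 13109) + f(-83) = ((-60 + 90*56) - 13109) - 1/4*(-83)**2 = ((-60 + 5040) - 13109) - 1/4*6889 = (4980 - 13109) - 6889/4 = -8129 - 6889/4 = -39405/4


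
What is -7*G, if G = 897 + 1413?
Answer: -16170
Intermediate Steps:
G = 2310
-7*G = -7*2310 = -16170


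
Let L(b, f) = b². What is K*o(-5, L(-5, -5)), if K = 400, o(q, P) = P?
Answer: 10000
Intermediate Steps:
K*o(-5, L(-5, -5)) = 400*(-5)² = 400*25 = 10000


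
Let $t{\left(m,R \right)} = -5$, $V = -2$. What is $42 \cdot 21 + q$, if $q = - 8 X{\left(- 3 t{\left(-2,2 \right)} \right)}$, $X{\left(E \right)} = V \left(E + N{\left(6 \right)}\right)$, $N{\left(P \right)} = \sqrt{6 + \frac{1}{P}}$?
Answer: $1122 + \frac{8 \sqrt{222}}{3} \approx 1161.7$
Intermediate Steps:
$X{\left(E \right)} = - 2 E - \frac{\sqrt{222}}{3}$ ($X{\left(E \right)} = - 2 \left(E + \sqrt{6 + \frac{1}{6}}\right) = - 2 \left(E + \sqrt{\frac{37}{6}}\right) = - 2 \left(E + \frac{\sqrt{222}}{6}\right) = - 2 E - \frac{\sqrt{222}}{3}$)
$q = 240 + \frac{8 \sqrt{222}}{3}$ ($q = - 8 \left(- 2 \left(\left(-3\right) \left(-5\right)\right) - \frac{\sqrt{222}}{3}\right) = - 8 \left(\left(-2\right) 15 - \frac{\sqrt{222}}{3}\right) = - 8 \left(-30 - \frac{\sqrt{222}}{3}\right) = 240 + \frac{8 \sqrt{222}}{3} \approx 279.73$)
$42 \cdot 21 + q = 42 \cdot 21 + \left(240 + \frac{8 \sqrt{222}}{3}\right) = 882 + \left(240 + \frac{8 \sqrt{222}}{3}\right) = 1122 + \frac{8 \sqrt{222}}{3}$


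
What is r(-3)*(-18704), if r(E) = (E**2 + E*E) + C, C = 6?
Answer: -448896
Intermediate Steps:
r(E) = 6 + 2*E**2 (r(E) = (E**2 + E*E) + 6 = (E**2 + E**2) + 6 = 2*E**2 + 6 = 6 + 2*E**2)
r(-3)*(-18704) = (6 + 2*(-3)**2)*(-18704) = (6 + 2*9)*(-18704) = (6 + 18)*(-18704) = 24*(-18704) = -448896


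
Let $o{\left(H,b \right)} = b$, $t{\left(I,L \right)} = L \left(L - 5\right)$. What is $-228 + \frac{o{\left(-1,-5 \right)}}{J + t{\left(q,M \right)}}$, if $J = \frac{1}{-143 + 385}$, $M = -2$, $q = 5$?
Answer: $- \frac{773902}{3389} \approx -228.36$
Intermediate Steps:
$t{\left(I,L \right)} = L \left(-5 + L\right)$
$J = \frac{1}{242} \approx 0.0041322$
$-228 + \frac{o{\left(-1,-5 \right)}}{J + t{\left(q,M \right)}} = -228 + \frac{1}{\frac{1}{242} - 2 \left(-5 - 2\right)} \left(-5\right) = -228 + \frac{1}{\frac{1}{242} - -14} \left(-5\right) = -228 + \frac{1}{\frac{1}{242} + 14} \left(-5\right) = -228 + \frac{1}{\frac{3389}{242}} \left(-5\right) = -228 + \frac{242}{3389} \left(-5\right) = -228 - \frac{1210}{3389} = - \frac{773902}{3389}$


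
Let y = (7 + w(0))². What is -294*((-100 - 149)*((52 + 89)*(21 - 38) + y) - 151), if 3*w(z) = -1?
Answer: -172176788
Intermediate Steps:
w(z) = -⅓ (w(z) = (⅓)*(-1) = -⅓)
y = 400/9 (y = (7 - ⅓)² = (20/3)² = 400/9 ≈ 44.444)
-294*((-100 - 149)*((52 + 89)*(21 - 38) + y) - 151) = -294*((-100 - 149)*((52 + 89)*(21 - 38) + 400/9) - 151) = -294*(-249*(141*(-17) + 400/9) - 151) = -294*(-249*(-2397 + 400/9) - 151) = -294*(-249*(-21173/9) - 151) = -294*(1757359/3 - 151) = -294*1756906/3 = -172176788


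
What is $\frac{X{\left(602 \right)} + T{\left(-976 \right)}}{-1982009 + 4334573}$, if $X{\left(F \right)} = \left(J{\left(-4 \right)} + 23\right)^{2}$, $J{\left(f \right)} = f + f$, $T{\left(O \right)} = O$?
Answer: $- \frac{751}{2352564} \approx -0.00031923$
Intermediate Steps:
$J{\left(f \right)} = 2 f$
$X{\left(F \right)} = 225$ ($X{\left(F \right)} = \left(2 \left(-4\right) + 23\right)^{2} = \left(-8 + 23\right)^{2} = 15^{2} = 225$)
$\frac{X{\left(602 \right)} + T{\left(-976 \right)}}{-1982009 + 4334573} = \frac{225 - 976}{-1982009 + 4334573} = - \frac{751}{2352564}$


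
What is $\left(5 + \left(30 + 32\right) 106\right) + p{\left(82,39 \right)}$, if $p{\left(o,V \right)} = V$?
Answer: $6616$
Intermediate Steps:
$\left(5 + \left(30 + 32\right) 106\right) + p{\left(82,39 \right)} = \left(5 + \left(30 + 32\right) 106\right) + 39 = \left(5 + 62 \cdot 106\right) + 39 = \left(5 + 6572\right) + 39 = 6577 + 39 = 6616$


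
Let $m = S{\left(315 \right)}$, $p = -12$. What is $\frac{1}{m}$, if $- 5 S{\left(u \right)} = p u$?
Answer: $\frac{1}{756} \approx 0.0013228$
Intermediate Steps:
$S{\left(u \right)} = \frac{12 u}{5}$ ($S{\left(u \right)} = - \frac{\left(-12\right) u}{5} = \frac{12 u}{5}$)
$m = 756$ ($m = \frac{12}{5} \cdot 315 = 756$)
$\frac{1}{m} = \frac{1}{756}$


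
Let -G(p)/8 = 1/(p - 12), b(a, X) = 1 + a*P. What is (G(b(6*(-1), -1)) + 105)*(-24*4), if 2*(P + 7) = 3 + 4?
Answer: -50016/5 ≈ -10003.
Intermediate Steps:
P = -7/2 (P = -7 + (3 + 4)/2 = -7 + (½)*7 = -7 + 7/2 = -7/2 ≈ -3.5000)
b(a, X) = 1 - 7*a/2 (b(a, X) = 1 + a*(-7/2) = 1 - 7*a/2)
G(p) = -8/(-12 + p) (G(p) = -8/(p - 12) = -8/(-12 + p))
(G(b(6*(-1), -1)) + 105)*(-24*4) = (-8/(-12 + (1 - 21*(-1))) + 105)*(-24*4) = (-8/(-12 + (1 - 7/2*(-6))) + 105)*(-96) = (-8/(-12 + (1 + 21)) + 105)*(-96) = (-8/(-12 + 22) + 105)*(-96) = (-8/10 + 105)*(-96) = (-8*⅒ + 105)*(-96) = (-⅘ + 105)*(-96) = (521/5)*(-96) = -50016/5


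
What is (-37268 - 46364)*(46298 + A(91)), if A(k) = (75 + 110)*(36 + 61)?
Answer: -5372770576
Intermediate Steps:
A(k) = 17945 (A(k) = 185*97 = 17945)
(-37268 - 46364)*(46298 + A(91)) = (-37268 - 46364)*(46298 + 17945) = -83632*64243 = -5372770576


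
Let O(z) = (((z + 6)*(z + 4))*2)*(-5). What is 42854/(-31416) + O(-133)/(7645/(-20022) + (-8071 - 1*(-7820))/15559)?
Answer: 114525971009877263/278197828788 ≈ 4.1167e+5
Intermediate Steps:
O(z) = -10*(4 + z)*(6 + z) (O(z) = (((6 + z)*(4 + z))*2)*(-5) = (((4 + z)*(6 + z))*2)*(-5) = (2*(4 + z)*(6 + z))*(-5) = -10*(4 + z)*(6 + z))
42854/(-31416) + O(-133)/(7645/(-20022) + (-8071 - 1*(-7820))/15559) = 42854/(-31416) + (-240 - 100*(-133) - 10*(-133)²)/(7645/(-20022) + (-8071 - 1*(-7820))/15559) = 42854*(-1/31416) + (-240 + 13300 - 10*17689)/(7645*(-1/20022) + (-8071 + 7820)*(1/15559)) = -3061/2244 + (-240 + 13300 - 176890)/(-7645/20022 - 251*1/15559) = -3061/2244 - 163830/(-7645/20022 - 251/15559) = -3061/2244 - 163830/(-123974077/311522298) = -3061/2244 - 163830*(-311522298/123974077) = -3061/2244 + 51036698081340/123974077 = 114525971009877263/278197828788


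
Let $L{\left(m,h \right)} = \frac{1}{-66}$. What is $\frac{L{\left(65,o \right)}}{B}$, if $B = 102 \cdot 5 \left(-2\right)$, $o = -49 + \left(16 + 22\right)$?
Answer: $\frac{1}{67320} \approx 1.4854 \cdot 10^{-5}$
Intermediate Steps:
$o = -11$ ($o = -49 + 38 = -11$)
$L{\left(m,h \right)} = - \frac{1}{66}$
$B = -1020$ ($B = 102 \left(-10\right) = -1020$)
$\frac{L{\left(65,o \right)}}{B} = - \frac{1}{66 \left(-1020\right)} = \left(- \frac{1}{66}\right) \left(- \frac{1}{1020}\right) = \frac{1}{67320}$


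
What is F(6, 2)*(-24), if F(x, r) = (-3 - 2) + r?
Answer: 72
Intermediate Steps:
F(x, r) = -5 + r
F(6, 2)*(-24) = (-5 + 2)*(-24) = -3*(-24) = 72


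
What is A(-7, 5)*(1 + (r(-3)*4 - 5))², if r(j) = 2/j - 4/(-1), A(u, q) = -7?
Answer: -5488/9 ≈ -609.78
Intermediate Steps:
r(j) = 4 + 2/j (r(j) = 2/j - 4*(-1) = 2/j + 4 = 4 + 2/j)
A(-7, 5)*(1 + (r(-3)*4 - 5))² = -7*(1 + ((4 + 2/(-3))*4 - 5))² = -7*(1 + ((4 + 2*(-⅓))*4 - 5))² = -7*(1 + ((4 - ⅔)*4 - 5))² = -7*(1 + ((10/3)*4 - 5))² = -7*(1 + (40/3 - 5))² = -7*(1 + 25/3)² = -7*(28/3)² = -7*784/9 = -5488/9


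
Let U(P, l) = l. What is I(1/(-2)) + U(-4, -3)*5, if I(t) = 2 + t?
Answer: -27/2 ≈ -13.500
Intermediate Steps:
I(1/(-2)) + U(-4, -3)*5 = (2 + 1/(-2)) - 3*5 = (2 - ½) - 15 = 3/2 - 15 = -27/2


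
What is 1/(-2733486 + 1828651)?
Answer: -1/904835 ≈ -1.1052e-6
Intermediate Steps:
1/(-2733486 + 1828651) = 1/(-904835) = -1/904835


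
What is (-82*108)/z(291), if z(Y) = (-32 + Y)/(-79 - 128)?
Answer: 1833192/259 ≈ 7078.0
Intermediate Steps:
z(Y) = 32/207 - Y/207 (z(Y) = (-32 + Y)/(-207) = (-32 + Y)*(-1/207) = 32/207 - Y/207)
(-82*108)/z(291) = (-82*108)/(32/207 - 1/207*291) = -8856/(32/207 - 97/69) = -8856/(-259/207) = -8856*(-207/259) = 1833192/259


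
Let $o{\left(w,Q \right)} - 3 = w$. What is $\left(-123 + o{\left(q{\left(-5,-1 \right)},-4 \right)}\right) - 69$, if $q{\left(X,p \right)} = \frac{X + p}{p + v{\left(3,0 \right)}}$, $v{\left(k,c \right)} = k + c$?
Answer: $-192$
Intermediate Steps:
$v{\left(k,c \right)} = c + k$
$q{\left(X,p \right)} = \frac{X + p}{3 + p}$ ($q{\left(X,p \right)} = \frac{X + p}{p + \left(0 + 3\right)} = \frac{X + p}{p + 3} = \frac{X + p}{3 + p}$)
$o{\left(w,Q \right)} = 3 + w$
$\left(-123 + o{\left(q{\left(-5,-1 \right)},-4 \right)}\right) - 69 = \left(-123 + \left(3 + \frac{-5 - 1}{3 - 1}\right)\right) - 69 = \left(-123 + \left(3 + \frac{1}{2} \left(-6\right)\right)\right) - 69 = \left(-123 + \left(3 - 3\right)\right) - 69 = \left(-123 + 0\right) - 69 = -123 - 69 = -192$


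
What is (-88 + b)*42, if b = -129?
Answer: -9114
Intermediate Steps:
(-88 + b)*42 = (-88 - 129)*42 = -217*42 = -9114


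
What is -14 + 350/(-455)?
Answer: -192/13 ≈ -14.769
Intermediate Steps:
-14 + 350/(-455) = -14 - 1/455*350 = -14 - 10/13 = -192/13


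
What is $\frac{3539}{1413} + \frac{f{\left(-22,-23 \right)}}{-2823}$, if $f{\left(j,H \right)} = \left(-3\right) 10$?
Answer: $\frac{3344329}{1329633} \approx 2.5152$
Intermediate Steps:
$f{\left(j,H \right)} = -30$
$\frac{3539}{1413} + \frac{f{\left(-22,-23 \right)}}{-2823} = \frac{3539}{1413} - \frac{30}{-2823} = 3539 \cdot \frac{1}{1413} - - \frac{10}{941} = \frac{3539}{1413} + \frac{10}{941} = \frac{3344329}{1329633}$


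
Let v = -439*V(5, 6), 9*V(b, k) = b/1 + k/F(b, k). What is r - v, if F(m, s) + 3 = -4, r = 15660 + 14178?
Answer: 1892525/63 ≈ 30040.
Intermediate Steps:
r = 29838
F(m, s) = -7 (F(m, s) = -3 - 4 = -7)
V(b, k) = -k/63 + b/9 (V(b, k) = (b/1 + k/(-7))/9 = (b*1 + k*(-⅐))/9 = (b - k/7)/9 = -k/63 + b/9)
v = -12731/63 (v = -439*(-1/63*6 + (⅑)*5) = -439*(-2/21 + 5/9) = -439*29/63 = -12731/63 ≈ -202.08)
r - v = 29838 - 1*(-12731/63) = 29838 + 12731/63 = 1892525/63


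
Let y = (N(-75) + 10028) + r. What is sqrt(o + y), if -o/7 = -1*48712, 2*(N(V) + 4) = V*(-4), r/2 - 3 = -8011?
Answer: 3*sqrt(37238) ≈ 578.91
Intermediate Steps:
r = -16016 (r = 6 + 2*(-8011) = 6 - 16022 = -16016)
N(V) = -4 - 2*V (N(V) = -4 + (V*(-4))/2 = -4 + (-4*V)/2 = -4 - 2*V)
o = 340984 (o = -(-7)*48712 = -7*(-48712) = 340984)
y = -5842 (y = ((-4 - 2*(-75)) + 10028) - 16016 = ((-4 + 150) + 10028) - 16016 = (146 + 10028) - 16016 = 10174 - 16016 = -5842)
sqrt(o + y) = sqrt(340984 - 5842) = sqrt(335142) = 3*sqrt(37238)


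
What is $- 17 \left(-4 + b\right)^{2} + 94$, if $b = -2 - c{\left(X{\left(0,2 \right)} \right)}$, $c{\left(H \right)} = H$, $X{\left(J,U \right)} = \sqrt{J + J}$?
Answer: $-518$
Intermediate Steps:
$X{\left(J,U \right)} = \sqrt{2} \sqrt{J}$ ($X{\left(J,U \right)} = \sqrt{2 J} = \sqrt{2} \sqrt{J}$)
$b = -2$ ($b = -2 - \sqrt{2} \sqrt{0} = -2 - \sqrt{2} \cdot 0 = -2 - 0 = -2 + 0 = -2$)
$- 17 \left(-4 + b\right)^{2} + 94 = - 17 \left(-4 - 2\right)^{2} + 94 = - 17 \left(-6\right)^{2} + 94 = \left(-17\right) 36 + 94 = -612 + 94 = -518$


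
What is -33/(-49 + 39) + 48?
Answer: 513/10 ≈ 51.300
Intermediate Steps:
-33/(-49 + 39) + 48 = -33/(-10) + 48 = -⅒*(-33) + 48 = 33/10 + 48 = 513/10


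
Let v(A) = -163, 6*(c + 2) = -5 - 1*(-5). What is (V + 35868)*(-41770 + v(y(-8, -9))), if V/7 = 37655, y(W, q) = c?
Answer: -12556962649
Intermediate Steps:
c = -2 (c = -2 + (-5 - 1*(-5))/6 = -2 + (-5 + 5)/6 = -2 + (⅙)*0 = -2 + 0 = -2)
y(W, q) = -2
V = 263585 (V = 7*37655 = 263585)
(V + 35868)*(-41770 + v(y(-8, -9))) = (263585 + 35868)*(-41770 - 163) = 299453*(-41933) = -12556962649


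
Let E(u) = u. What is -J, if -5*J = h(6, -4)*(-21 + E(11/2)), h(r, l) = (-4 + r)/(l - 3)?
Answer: 31/35 ≈ 0.88571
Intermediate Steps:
h(r, l) = (-4 + r)/(-3 + l)
J = -31/35 (J = -(-4 + 6)/(-3 - 4)*(-21 + 11/2)/5 = -2/(-7)*(-21 + 11*(½))/5 = -(-⅐*2)*(-21 + 11/2)/5 = -(-2)*(-31)/(35*2) = -⅕*31/7 = -31/35 ≈ -0.88571)
-J = -1*(-31/35) = 31/35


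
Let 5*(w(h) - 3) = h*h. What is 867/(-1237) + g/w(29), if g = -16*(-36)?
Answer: 352551/132359 ≈ 2.6636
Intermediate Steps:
w(h) = 3 + h²/5 (w(h) = 3 + (h*h)/5 = 3 + h²/5)
g = 576
867/(-1237) + g/w(29) = 867/(-1237) + 576/(3 + (⅕)*29²) = 867*(-1/1237) + 576/(3 + (⅕)*841) = -867/1237 + 576/(3 + 841/5) = -867/1237 + 576/(856/5) = -867/1237 + 576*(5/856) = -867/1237 + 360/107 = 352551/132359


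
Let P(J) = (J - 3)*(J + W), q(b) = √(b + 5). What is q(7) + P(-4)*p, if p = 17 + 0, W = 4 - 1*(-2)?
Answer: -238 + 2*√3 ≈ -234.54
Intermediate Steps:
W = 6 (W = 4 + 2 = 6)
q(b) = √(5 + b)
p = 17
P(J) = (-3 + J)*(6 + J) (P(J) = (J - 3)*(J + 6) = (-3 + J)*(6 + J))
q(7) + P(-4)*p = √(5 + 7) + (-18 + (-4)² + 3*(-4))*17 = √12 + (-18 + 16 - 12)*17 = 2*√3 - 14*17 = 2*√3 - 238 = -238 + 2*√3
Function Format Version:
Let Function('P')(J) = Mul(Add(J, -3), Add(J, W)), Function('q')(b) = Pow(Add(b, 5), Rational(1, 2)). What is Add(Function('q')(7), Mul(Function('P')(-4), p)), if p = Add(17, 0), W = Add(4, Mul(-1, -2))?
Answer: Add(-238, Mul(2, Pow(3, Rational(1, 2)))) ≈ -234.54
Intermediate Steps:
W = 6 (W = Add(4, 2) = 6)
Function('q')(b) = Pow(Add(5, b), Rational(1, 2))
p = 17
Function('P')(J) = Mul(Add(-3, J), Add(6, J)) (Function('P')(J) = Mul(Add(J, -3), Add(J, 6)) = Mul(Add(-3, J), Add(6, J)))
Add(Function('q')(7), Mul(Function('P')(-4), p)) = Add(Pow(Add(5, 7), Rational(1, 2)), Mul(Add(-18, Pow(-4, 2), Mul(3, -4)), 17)) = Add(Pow(12, Rational(1, 2)), Mul(Add(-18, 16, -12), 17)) = Add(Mul(2, Pow(3, Rational(1, 2))), Mul(-14, 17)) = Add(Mul(2, Pow(3, Rational(1, 2))), -238) = Add(-238, Mul(2, Pow(3, Rational(1, 2))))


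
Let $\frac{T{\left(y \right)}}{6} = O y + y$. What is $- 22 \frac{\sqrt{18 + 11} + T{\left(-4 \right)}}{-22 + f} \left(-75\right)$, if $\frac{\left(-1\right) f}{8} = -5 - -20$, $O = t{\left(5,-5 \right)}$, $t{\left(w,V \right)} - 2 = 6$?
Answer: $\frac{178200}{71} - \frac{825 \sqrt{29}}{71} \approx 2447.3$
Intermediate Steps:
$t{\left(w,V \right)} = 8$ ($t{\left(w,V \right)} = 2 + 6 = 8$)
$O = 8$
$T{\left(y \right)} = 54 y$ ($T{\left(y \right)} = 6 \left(8 y + y\right) = 6 \cdot 9 y = 54 y$)
$f = -120$ ($f = - 8 \left(-5 - -20\right) = - 8 \left(-5 + 20\right) = \left(-8\right) 15 = -120$)
$- 22 \frac{\sqrt{18 + 11} + T{\left(-4 \right)}}{-22 + f} \left(-75\right) = - 22 \frac{\sqrt{18 + 11} + 54 \left(-4\right)}{-22 - 120} \left(-75\right) = - 22 \frac{\sqrt{29} - 216}{-142} \left(-75\right) = - 22 \left(-216 + \sqrt{29}\right) \left(- \frac{1}{142}\right) \left(-75\right) = - 22 \left(\frac{108}{71} - \frac{\sqrt{29}}{142}\right) \left(-75\right) = \left(- \frac{2376}{71} + \frac{11 \sqrt{29}}{71}\right) \left(-75\right) = \frac{178200}{71} - \frac{825 \sqrt{29}}{71}$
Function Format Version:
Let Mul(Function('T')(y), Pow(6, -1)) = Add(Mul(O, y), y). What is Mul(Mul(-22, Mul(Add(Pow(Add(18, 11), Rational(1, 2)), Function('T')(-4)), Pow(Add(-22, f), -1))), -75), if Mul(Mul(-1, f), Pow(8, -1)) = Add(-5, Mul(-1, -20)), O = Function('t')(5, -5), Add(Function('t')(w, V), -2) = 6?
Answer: Add(Rational(178200, 71), Mul(Rational(-825, 71), Pow(29, Rational(1, 2)))) ≈ 2447.3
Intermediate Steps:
Function('t')(w, V) = 8 (Function('t')(w, V) = Add(2, 6) = 8)
O = 8
Function('T')(y) = Mul(54, y) (Function('T')(y) = Mul(6, Add(Mul(8, y), y)) = Mul(6, Mul(9, y)) = Mul(54, y))
f = -120 (f = Mul(-8, Add(-5, Mul(-1, -20))) = Mul(-8, Add(-5, 20)) = Mul(-8, 15) = -120)
Mul(Mul(-22, Mul(Add(Pow(Add(18, 11), Rational(1, 2)), Function('T')(-4)), Pow(Add(-22, f), -1))), -75) = Mul(Mul(-22, Mul(Add(Pow(Add(18, 11), Rational(1, 2)), Mul(54, -4)), Pow(Add(-22, -120), -1))), -75) = Mul(Mul(-22, Mul(Add(Pow(29, Rational(1, 2)), -216), Pow(-142, -1))), -75) = Mul(Mul(-22, Mul(Add(-216, Pow(29, Rational(1, 2))), Rational(-1, 142))), -75) = Mul(Mul(-22, Add(Rational(108, 71), Mul(Rational(-1, 142), Pow(29, Rational(1, 2))))), -75) = Mul(Add(Rational(-2376, 71), Mul(Rational(11, 71), Pow(29, Rational(1, 2)))), -75) = Add(Rational(178200, 71), Mul(Rational(-825, 71), Pow(29, Rational(1, 2))))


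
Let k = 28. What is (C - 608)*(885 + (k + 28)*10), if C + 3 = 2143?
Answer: 2213740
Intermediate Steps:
C = 2140 (C = -3 + 2143 = 2140)
(C - 608)*(885 + (k + 28)*10) = (2140 - 608)*(885 + (28 + 28)*10) = 1532*(885 + 56*10) = 1532*(885 + 560) = 1532*1445 = 2213740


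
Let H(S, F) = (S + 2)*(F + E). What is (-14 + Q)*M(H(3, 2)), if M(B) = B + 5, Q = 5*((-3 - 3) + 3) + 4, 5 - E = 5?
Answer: -375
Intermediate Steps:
E = 0 (E = 5 - 1*5 = 5 - 5 = 0)
H(S, F) = F*(2 + S) (H(S, F) = (S + 2)*(F + 0) = (2 + S)*F = F*(2 + S))
Q = -11 (Q = 5*(-6 + 3) + 4 = 5*(-3) + 4 = -15 + 4 = -11)
M(B) = 5 + B
(-14 + Q)*M(H(3, 2)) = (-14 - 11)*(5 + 2*(2 + 3)) = -25*(5 + 2*5) = -25*(5 + 10) = -25*15 = -375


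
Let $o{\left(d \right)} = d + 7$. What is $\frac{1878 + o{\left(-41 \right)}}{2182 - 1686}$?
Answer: $\frac{461}{124} \approx 3.7177$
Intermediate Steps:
$o{\left(d \right)} = 7 + d$
$\frac{1878 + o{\left(-41 \right)}}{2182 - 1686} = \frac{1878 + \left(7 - 41\right)}{2182 - 1686} = \frac{1878 - 34}{496} = 1844 \cdot \frac{1}{496} = \frac{461}{124}$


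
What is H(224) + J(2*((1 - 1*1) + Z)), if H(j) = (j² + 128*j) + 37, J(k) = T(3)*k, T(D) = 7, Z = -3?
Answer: 78843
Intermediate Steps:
J(k) = 7*k
H(j) = 37 + j² + 128*j
H(224) + J(2*((1 - 1*1) + Z)) = (37 + 224² + 128*224) + 7*(2*((1 - 1*1) - 3)) = (37 + 50176 + 28672) + 7*(2*((1 - 1) - 3)) = 78885 + 7*(2*(0 - 3)) = 78885 + 7*(2*(-3)) = 78885 + 7*(-6) = 78885 - 42 = 78843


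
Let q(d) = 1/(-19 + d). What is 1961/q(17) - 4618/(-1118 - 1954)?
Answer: -6021883/1536 ≈ -3920.5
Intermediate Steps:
1961/q(17) - 4618/(-1118 - 1954) = 1961/(1/(-19 + 17)) - 4618/(-1118 - 1954) = 1961/(1/(-2)) - 4618/(-3072) = 1961/(-1/2) - 4618*(-1/3072) = 1961*(-2) + 2309/1536 = -3922 + 2309/1536 = -6021883/1536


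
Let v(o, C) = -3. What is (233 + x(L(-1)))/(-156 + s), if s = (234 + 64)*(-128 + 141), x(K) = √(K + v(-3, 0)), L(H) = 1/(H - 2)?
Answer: 233/3718 + I*√30/11154 ≈ 0.062668 + 0.00049105*I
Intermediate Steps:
L(H) = 1/(-2 + H)
x(K) = √(-3 + K) (x(K) = √(K - 3) = √(-3 + K))
s = 3874 (s = 298*13 = 3874)
(233 + x(L(-1)))/(-156 + s) = (233 + √(-3 + 1/(-2 - 1)))/(-156 + 3874) = (233 + √(-3 + 1/(-3)))/3718 = (233 + √(-3 - ⅓))*(1/3718) = (233 + √(-10/3))*(1/3718) = (233 + I*√30/3)*(1/3718) = 233/3718 + I*√30/11154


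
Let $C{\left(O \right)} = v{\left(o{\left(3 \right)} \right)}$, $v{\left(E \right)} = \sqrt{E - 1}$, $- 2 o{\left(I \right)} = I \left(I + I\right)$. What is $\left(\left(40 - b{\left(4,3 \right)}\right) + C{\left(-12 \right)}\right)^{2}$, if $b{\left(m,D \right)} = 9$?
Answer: $\left(31 + i \sqrt{10}\right)^{2} \approx 951.0 + 196.06 i$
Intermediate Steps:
$o{\left(I \right)} = - I^{2}$ ($o{\left(I \right)} = - \frac{I \left(I + I\right)}{2} = - \frac{I 2 I}{2} = - \frac{2 I^{2}}{2} = - I^{2}$)
$v{\left(E \right)} = \sqrt{-1 + E}$
$C{\left(O \right)} = i \sqrt{10}$ ($C{\left(O \right)} = \sqrt{-1 - 3^{2}} = \sqrt{-1 - 9} = \sqrt{-10} = i \sqrt{10}$)
$\left(\left(40 - b{\left(4,3 \right)}\right) + C{\left(-12 \right)}\right)^{2} = \left(\left(40 - 9\right) + i \sqrt{10}\right)^{2} = \left(31 + i \sqrt{10}\right)^{2}$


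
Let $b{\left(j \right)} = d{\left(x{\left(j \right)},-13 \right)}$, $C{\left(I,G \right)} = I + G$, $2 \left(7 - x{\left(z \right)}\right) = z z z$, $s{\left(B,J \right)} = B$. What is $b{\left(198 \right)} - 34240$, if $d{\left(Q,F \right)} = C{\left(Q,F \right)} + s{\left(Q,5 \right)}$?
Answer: $-7796631$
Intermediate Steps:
$x{\left(z \right)} = 7 - \frac{z^{3}}{2}$ ($x{\left(z \right)} = 7 - \frac{z z z}{2} = 7 - \frac{z^{2} z}{2} = 7 - \frac{z^{3}}{2}$)
$C{\left(I,G \right)} = G + I$
$d{\left(Q,F \right)} = F + 2 Q$ ($d{\left(Q,F \right)} = \left(F + Q\right) + Q = F + 2 Q$)
$b{\left(j \right)} = 1 - j^{3}$ ($b{\left(j \right)} = -13 + 2 \left(7 - \frac{j^{3}}{2}\right) = -13 - \left(-14 + j^{3}\right) = 1 - j^{3}$)
$b{\left(198 \right)} - 34240 = \left(1 - 198^{3}\right) - 34240 = \left(1 - 7762392\right) - 34240 = -7762391 - 34240 = -7796631$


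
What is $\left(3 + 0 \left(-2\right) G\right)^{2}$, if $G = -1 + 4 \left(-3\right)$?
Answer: $9$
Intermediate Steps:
$G = -13$ ($G = -1 - 12 = -13$)
$\left(3 + 0 \left(-2\right) G\right)^{2} = \left(3 + 0 \left(-2\right) \left(-13\right)\right)^{2} = \left(3 + 0 \left(-13\right)\right)^{2} = \left(3 + 0\right)^{2} = 3^{2} = 9$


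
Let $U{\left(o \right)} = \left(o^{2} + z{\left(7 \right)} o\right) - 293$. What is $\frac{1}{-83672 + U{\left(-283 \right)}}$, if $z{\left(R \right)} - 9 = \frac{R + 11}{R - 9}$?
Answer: $- \frac{1}{3876} \approx -0.000258$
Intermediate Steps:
$z{\left(R \right)} = 9 + \frac{11 + R}{-9 + R}$ ($z{\left(R \right)} = 9 + \frac{R + 11}{R - 9} = 9 + \frac{11 + R}{-9 + R}$)
$U{\left(o \right)} = -293 + o^{2}$ ($U{\left(o \right)} = \left(o^{2} + \frac{10 \left(-7 + 7\right)}{-9 + 7} o\right) - 293 = \left(o^{2} + 10 \frac{1}{-2} \cdot 0 o\right) - 293 = \left(o^{2} + 10 \left(- \frac{1}{2}\right) 0 o\right) - 293 = \left(o^{2} + 0 o\right) - 293 = \left(o^{2} + 0\right) - 293 = o^{2} - 293 = -293 + o^{2}$)
$\frac{1}{-83672 + U{\left(-283 \right)}} = \frac{1}{-83672 - \left(293 - \left(-283\right)^{2}\right)} = \frac{1}{-83672 + \left(-293 + 80089\right)} = \frac{1}{-83672 + 79796} = \frac{1}{-3876} = - \frac{1}{3876}$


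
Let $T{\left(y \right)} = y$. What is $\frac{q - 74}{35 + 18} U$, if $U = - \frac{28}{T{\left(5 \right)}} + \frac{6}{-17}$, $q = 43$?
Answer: $\frac{15686}{4505} \approx 3.4819$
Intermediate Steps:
$U = - \frac{506}{85}$ ($U = - \frac{28}{5} + \frac{6}{-17} = \left(-28\right) \frac{1}{5} + 6 \left(- \frac{1}{17}\right) = - \frac{28}{5} - \frac{6}{17} = - \frac{506}{85} \approx -5.9529$)
$\frac{q - 74}{35 + 18} U = \frac{43 - 74}{35 + 18} \left(- \frac{506}{85}\right) = - \frac{31}{53} \left(- \frac{506}{85}\right) = \left(-31\right) \frac{1}{53} \left(- \frac{506}{85}\right) = \left(- \frac{31}{53}\right) \left(- \frac{506}{85}\right) = \frac{15686}{4505}$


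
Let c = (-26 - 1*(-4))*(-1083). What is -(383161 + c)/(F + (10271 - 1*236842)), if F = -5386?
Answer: 406987/231957 ≈ 1.7546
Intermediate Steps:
c = 23826 (c = (-26 + 4)*(-1083) = -22*(-1083) = 23826)
-(383161 + c)/(F + (10271 - 1*236842)) = -(383161 + 23826)/(-5386 + (10271 - 1*236842)) = -406987/(-5386 + (10271 - 236842)) = -406987/(-5386 - 226571) = -406987/(-231957) = -406987*(-1)/231957 = -1*(-406987/231957) = 406987/231957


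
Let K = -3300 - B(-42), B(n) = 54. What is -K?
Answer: 3354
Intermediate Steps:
K = -3354 (K = -3300 - 1*54 = -3300 - 54 = -3354)
-K = -1*(-3354) = 3354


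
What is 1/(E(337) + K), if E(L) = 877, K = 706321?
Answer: 1/707198 ≈ 1.4140e-6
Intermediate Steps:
1/(E(337) + K) = 1/(877 + 706321) = 1/707198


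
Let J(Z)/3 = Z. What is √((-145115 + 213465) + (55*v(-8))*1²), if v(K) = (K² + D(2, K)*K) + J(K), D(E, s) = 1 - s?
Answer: √66590 ≈ 258.05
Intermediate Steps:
J(Z) = 3*Z
v(K) = K² + 3*K + K*(1 - K) (v(K) = (K² + (1 - K)*K) + 3*K = (K² + K*(1 - K)) + 3*K = K² + 3*K + K*(1 - K))
√((-145115 + 213465) + (55*v(-8))*1²) = √((-145115 + 213465) + (55*(4*(-8)))*1²) = √(68350 + (55*(-32))*1) = √(68350 - 1760*1) = √(68350 - 1760) = √66590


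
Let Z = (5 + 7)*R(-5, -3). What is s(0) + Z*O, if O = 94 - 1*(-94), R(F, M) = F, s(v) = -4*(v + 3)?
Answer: -11292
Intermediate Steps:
s(v) = -12 - 4*v (s(v) = -4*(3 + v) = -12 - 4*v)
O = 188 (O = 94 + 94 = 188)
Z = -60 (Z = (5 + 7)*(-5) = 12*(-5) = -60)
s(0) + Z*O = (-12 - 4*0) - 60*188 = (-12 + 0) - 11280 = -12 - 11280 = -11292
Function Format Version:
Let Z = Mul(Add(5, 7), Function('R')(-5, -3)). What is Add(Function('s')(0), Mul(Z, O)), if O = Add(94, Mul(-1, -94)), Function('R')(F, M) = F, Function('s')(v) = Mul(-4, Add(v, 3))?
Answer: -11292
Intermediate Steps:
Function('s')(v) = Add(-12, Mul(-4, v)) (Function('s')(v) = Mul(-4, Add(3, v)) = Add(-12, Mul(-4, v)))
O = 188 (O = Add(94, 94) = 188)
Z = -60 (Z = Mul(Add(5, 7), -5) = Mul(12, -5) = -60)
Add(Function('s')(0), Mul(Z, O)) = Add(Add(-12, Mul(-4, 0)), Mul(-60, 188)) = Add(Add(-12, 0), -11280) = Add(-12, -11280) = -11292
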